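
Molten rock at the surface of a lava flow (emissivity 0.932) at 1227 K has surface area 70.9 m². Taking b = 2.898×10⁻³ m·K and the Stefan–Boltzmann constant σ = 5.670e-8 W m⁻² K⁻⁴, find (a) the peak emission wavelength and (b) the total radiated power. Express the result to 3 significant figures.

(a) λ_max = b/T = 2.898×10⁻³/1227 = 2.362×10⁻⁶ m = 2.36 μm.
Area A = 70.9 m².
(b) P = εσAT⁴ = 0.932×5.670×10⁻⁸×70.9×(1227)⁴ = 8.49×10⁶ W.

λ_max ≈ 2.36 μm; P ≈ 8.49×10⁶ W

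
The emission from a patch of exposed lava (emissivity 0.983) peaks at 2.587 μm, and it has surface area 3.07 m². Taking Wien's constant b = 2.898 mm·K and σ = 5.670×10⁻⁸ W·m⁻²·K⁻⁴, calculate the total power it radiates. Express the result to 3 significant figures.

P ≈ 2.69×10⁵ W

Wien's law: T = b/λ_max = 2.898×10⁻³/2.587×10⁻⁶ = 1120.22 K.
Area A = 3.07 m².
Then P = εσAT⁴ = 0.983×5.670×10⁻⁸×3.07×(1120.22)⁴ = 2.69×10⁵ W.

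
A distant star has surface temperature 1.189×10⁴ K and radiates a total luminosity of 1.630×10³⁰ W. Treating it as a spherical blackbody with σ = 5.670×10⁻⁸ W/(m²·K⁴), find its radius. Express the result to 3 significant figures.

R ≈ 1.07×10¹⁰ m

L = 4πR²σT⁴ ⇒ R = √(L/(4πσT⁴)).
σT⁴ = 1.13321×10⁹ W/m², so R = √(1.630×10³⁰/(4π×1.13321×10⁹)) = 1.07×10¹⁰ m.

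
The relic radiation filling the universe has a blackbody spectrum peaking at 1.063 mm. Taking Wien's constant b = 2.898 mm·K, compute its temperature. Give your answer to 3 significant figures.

Wien's law gives T = b/λ_max = (2.898×10⁻³ m·K)/(1.063×10⁻³ m) = 2.73 K.

T ≈ 2.73 K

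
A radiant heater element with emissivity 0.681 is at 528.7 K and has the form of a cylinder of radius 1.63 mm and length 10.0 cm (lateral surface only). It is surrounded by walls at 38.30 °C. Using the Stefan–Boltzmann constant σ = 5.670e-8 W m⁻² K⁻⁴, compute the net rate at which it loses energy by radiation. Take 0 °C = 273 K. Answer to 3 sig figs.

Surroundings: T = 38.30 °C + 273 = 311.30 K.
Lateral area A = 2πrL = 2π×1.63×10⁻³×0.100 = 1.02416×10⁻³ m².
Net radiated power P_net = εσA(T⁴ − T₀⁴) = 0.681×5.670×10⁻⁸×1.02416×10⁻³×(528.7⁴ − 311.30⁴).
T⁴ − T₀⁴ = 7.81335×10¹⁰ − 9.39110×10⁹ = 6.87424×10¹⁰ K⁴, so P_net = 2.72 W.

Net loss ≈ 2.72 W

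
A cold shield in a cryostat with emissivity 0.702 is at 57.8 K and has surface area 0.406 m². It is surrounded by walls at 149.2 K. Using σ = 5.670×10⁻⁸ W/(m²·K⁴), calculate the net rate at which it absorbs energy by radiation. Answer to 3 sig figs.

Area A = 0.406 m².
Net radiated power P_net = εσA(T⁴ − T₀⁴) = 0.702×5.670×10⁻⁸×0.406×(57.8⁴ − 149.2⁴).
T⁴ − T₀⁴ = 1.11612×10⁷ − 4.95536×10⁸ = -4.84375×10⁸ K⁴, so P_net = -7.83 W — negative, meaning a net gain of 7.83 W.

Net gain ≈ 7.83 W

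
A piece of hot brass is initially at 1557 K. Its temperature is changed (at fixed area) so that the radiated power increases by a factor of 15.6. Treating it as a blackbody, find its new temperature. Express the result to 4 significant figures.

T₂ ≈ 3094 K

P ∝ T⁴, so T₂/T₁ = (P₂/P₁)^(1/4) = (15.6)^(1/4) = 1.98738.
T₂ = 1557 × 1.98738 = 3094 K.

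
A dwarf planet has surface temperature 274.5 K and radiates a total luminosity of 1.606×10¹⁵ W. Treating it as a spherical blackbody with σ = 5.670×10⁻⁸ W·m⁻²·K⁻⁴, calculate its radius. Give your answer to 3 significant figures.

L = 4πR²σT⁴ ⇒ R = √(L/(4πσT⁴)).
σT⁴ = 321.923 W/m², so R = √(1.606×10¹⁵/(4π×321.923)) = 6.30×10⁵ m.

R ≈ 6.30×10⁵ m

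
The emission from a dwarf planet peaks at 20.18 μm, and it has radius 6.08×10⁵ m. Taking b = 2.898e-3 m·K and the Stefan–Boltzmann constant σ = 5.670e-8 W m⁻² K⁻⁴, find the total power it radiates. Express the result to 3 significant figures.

P ≈ 1.12×10¹⁴ W

Wien's law: T = b/λ_max = 2.898×10⁻³/2.018×10⁻⁵ = 143.608 K.
Surface area A = 4πR² = 4π(6.08×10⁵ m)² = 4.64533×10¹² m².
Then P = σAT⁴ = 5.670×10⁻⁸×4.64533×10¹²×(143.608)⁴ = 1.12×10¹⁴ W.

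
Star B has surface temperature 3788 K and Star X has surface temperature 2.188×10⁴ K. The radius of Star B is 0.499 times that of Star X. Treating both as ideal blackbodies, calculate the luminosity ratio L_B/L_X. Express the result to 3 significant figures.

L ∝ R²T⁴, so L_B/L_X = (R_B/R_X)²(T_B/T_X)⁴ = (0.499)² × (3788/2.188×10⁴)⁴ = 0.249001 × 8.98360×10⁻⁴ = 2.24×10⁻⁴.

L_B/L_X ≈ 2.24×10⁻⁴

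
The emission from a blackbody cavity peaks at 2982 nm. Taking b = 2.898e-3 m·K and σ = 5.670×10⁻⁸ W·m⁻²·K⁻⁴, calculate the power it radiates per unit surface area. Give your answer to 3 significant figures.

I ≈ 5.06×10⁴ W/m²

Wien's law: T = b/λ_max = 2.898×10⁻³/2.982×10⁻⁶ = 971.831 K.
Then I = σT⁴ = 5.670×10⁻⁸×(971.831)⁴ = 5.06×10⁴ W/m².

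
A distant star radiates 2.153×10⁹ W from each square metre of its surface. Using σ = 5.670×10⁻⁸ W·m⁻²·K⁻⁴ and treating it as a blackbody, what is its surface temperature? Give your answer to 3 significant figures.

T ≈ 1.40×10⁴ K

I = σT⁴, so T = (I/σ)^(1/4) = (2.153×10⁹/(5.670×10⁻⁸))^(1/4) = 1.40×10⁴ K.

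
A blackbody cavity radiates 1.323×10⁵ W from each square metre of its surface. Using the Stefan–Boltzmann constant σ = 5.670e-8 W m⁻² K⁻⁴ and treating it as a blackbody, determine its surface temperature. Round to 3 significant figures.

I = σT⁴, so T = (I/σ)^(1/4) = (1.323×10⁵/(5.670×10⁻⁸))^(1/4) = 1.24×10³ K.

T ≈ 1.24×10³ K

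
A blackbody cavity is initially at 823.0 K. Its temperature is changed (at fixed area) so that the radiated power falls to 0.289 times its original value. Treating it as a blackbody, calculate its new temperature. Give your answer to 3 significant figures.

P ∝ T⁴, so T₂/T₁ = (P₂/P₁)^(1/4) = (0.289)^(1/4) = 0.733203.
T₂ = 823.0 × 0.733203 = 603 K.

T₂ ≈ 603 K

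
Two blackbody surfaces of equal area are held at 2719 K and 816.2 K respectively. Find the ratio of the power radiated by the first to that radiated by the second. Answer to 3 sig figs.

With equal areas, P₁/P₂ = (T₁/T₂)⁴ = (2719/816.2)⁴ = 123.

P₁/P₂ ≈ 123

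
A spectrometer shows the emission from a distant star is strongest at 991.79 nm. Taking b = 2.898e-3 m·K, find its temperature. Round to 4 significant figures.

T ≈ 2922 K

Wien's law gives T = b/λ_max = (2.898×10⁻³ m·K)/(9.9179×10⁻⁷ m) = 2922 K.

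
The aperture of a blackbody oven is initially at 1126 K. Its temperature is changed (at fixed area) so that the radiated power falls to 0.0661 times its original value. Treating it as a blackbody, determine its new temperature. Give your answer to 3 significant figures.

P ∝ T⁴, so T₂/T₁ = (P₂/P₁)^(1/4) = (0.0661)^(1/4) = 0.507050.
T₂ = 1126 × 0.507050 = 571 K.

T₂ ≈ 571 K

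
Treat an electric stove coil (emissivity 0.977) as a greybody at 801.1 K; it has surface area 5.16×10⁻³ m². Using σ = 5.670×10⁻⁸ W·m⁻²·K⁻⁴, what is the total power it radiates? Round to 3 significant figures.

Area A = 5.16×10⁻³ m².
P = εσAT⁴ = 0.977 × 5.670×10⁻⁸ × 5.16×10⁻³ × (801.1)⁴ = 118 W.

P ≈ 118 W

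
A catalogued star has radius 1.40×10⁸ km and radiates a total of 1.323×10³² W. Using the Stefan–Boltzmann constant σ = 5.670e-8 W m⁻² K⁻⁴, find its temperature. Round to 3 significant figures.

T ≈ 9.87×10³ K

Surface area A = 4πR² = 4π(1.40×10¹¹ m)² = 2.46301×10²³ m².
P = σAT⁴ ⇒ T = (P/(σA))^(1/4) = (1.323×10³²/(5.670×10⁻⁸×2.46301×10²³))^(1/4) = 9.87×10³ K.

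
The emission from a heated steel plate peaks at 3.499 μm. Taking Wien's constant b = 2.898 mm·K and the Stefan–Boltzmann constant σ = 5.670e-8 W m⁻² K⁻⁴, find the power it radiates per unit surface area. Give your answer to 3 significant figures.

I ≈ 2.67×10⁴ W/m²

Wien's law: T = b/λ_max = 2.898×10⁻³/3.499×10⁻⁶ = 828.237 K.
Then I = σT⁴ = 5.670×10⁻⁸×(828.237)⁴ = 2.67×10⁴ W/m².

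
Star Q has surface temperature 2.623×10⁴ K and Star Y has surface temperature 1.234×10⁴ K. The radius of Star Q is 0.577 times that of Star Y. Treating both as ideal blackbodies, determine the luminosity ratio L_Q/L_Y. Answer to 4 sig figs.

L_Q/L_Y ≈ 6.796

L ∝ R²T⁴, so L_Q/L_Y = (R_Q/R_Y)²(T_Q/T_Y)⁴ = (0.577)² × (2.623×10⁴/1.234×10⁴)⁴ = 0.332929 × 20.4142 = 6.796.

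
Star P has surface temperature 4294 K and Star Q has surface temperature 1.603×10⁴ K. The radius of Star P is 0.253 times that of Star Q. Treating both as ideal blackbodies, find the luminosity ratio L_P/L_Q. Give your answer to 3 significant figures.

L_P/L_Q ≈ 3.30×10⁻⁴

L ∝ R²T⁴, so L_P/L_Q = (R_P/R_Q)²(T_P/T_Q)⁴ = (0.253)² × (4294/1.603×10⁴)⁴ = 0.064009 × 5.14890×10⁻³ = 3.30×10⁻⁴.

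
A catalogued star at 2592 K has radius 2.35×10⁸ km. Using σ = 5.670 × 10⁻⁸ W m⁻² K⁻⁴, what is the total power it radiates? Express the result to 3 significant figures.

Surface area A = 4πR² = 4π(2.35×10¹¹ m)² = 6.93978×10²³ m².
P = σAT⁴ = 5.670×10⁻⁸ × 6.93978×10²³ × (2592)⁴ = 1.78×10³⁰ W.

P ≈ 1.78×10³⁰ W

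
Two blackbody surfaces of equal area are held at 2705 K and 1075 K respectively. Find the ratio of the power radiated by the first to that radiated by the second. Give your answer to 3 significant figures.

P₁/P₂ ≈ 40.1

With equal areas, P₁/P₂ = (T₁/T₂)⁴ = (2705/1075)⁴ = 40.1.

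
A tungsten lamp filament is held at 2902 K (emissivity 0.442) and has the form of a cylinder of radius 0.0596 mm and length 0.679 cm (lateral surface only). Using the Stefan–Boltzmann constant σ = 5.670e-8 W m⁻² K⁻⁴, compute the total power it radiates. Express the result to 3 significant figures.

Lateral area A = 2πrL = 2π×5.96×10⁻⁵×6.79×10⁻³ = 2.54270×10⁻⁶ m².
P = εσAT⁴ = 0.442 × 5.670×10⁻⁸ × 2.54270×10⁻⁶ × (2902)⁴ = 4.52 W.

P ≈ 4.52 W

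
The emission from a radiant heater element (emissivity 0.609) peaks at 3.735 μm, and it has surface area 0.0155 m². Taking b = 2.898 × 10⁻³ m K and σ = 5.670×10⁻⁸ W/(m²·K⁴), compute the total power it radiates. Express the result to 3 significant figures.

P ≈ 194 W

Wien's law: T = b/λ_max = 2.898×10⁻³/3.735×10⁻⁶ = 775.904 K.
Area A = 0.0155 m².
Then P = εσAT⁴ = 0.609×5.670×10⁻⁸×0.0155×(775.904)⁴ = 194 W.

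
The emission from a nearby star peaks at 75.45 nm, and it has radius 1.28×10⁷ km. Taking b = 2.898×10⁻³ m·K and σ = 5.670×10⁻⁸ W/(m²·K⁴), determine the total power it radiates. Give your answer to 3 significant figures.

Wien's law: T = b/λ_max = 2.898×10⁻³/7.545×10⁻⁸ = 38409.5 K.
Surface area A = 4πR² = 4π(1.28×10¹⁰ m)² = 2.05887×10²¹ m².
Then P = σAT⁴ = 5.670×10⁻⁸×2.05887×10²¹×(38409.5)⁴ = 2.54×10³² W.

P ≈ 2.54×10³² W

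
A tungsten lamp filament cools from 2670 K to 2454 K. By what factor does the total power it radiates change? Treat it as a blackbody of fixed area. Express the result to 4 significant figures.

P₂/P₁ ≈ 0.7136

P ∝ T⁴, so P₂/P₁ = (T₂/T₁)⁴ = (2454/2670)⁴ = (0.919101)⁴ = 0.7136.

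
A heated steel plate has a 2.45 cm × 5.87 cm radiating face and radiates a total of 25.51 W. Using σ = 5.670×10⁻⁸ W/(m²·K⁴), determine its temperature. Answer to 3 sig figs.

T ≈ 748 K

Area A = 0.0245 × 0.0587 = 1.43815×10⁻³ m².
P = σAT⁴ ⇒ T = (P/(σA))^(1/4) = (25.51/(5.670×10⁻⁸×1.43815×10⁻³))^(1/4) = 748 K.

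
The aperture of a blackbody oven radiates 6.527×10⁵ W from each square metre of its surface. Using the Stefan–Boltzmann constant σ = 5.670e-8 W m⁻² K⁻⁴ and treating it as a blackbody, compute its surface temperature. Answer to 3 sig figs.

T ≈ 1.84×10³ K

I = σT⁴, so T = (I/σ)^(1/4) = (6.527×10⁵/(5.670×10⁻⁸))^(1/4) = 1.84×10³ K.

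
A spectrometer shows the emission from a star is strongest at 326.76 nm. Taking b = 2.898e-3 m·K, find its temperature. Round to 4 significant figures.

T ≈ 8869 K

Wien's law gives T = b/λ_max = (2.898×10⁻³ m·K)/(3.2676×10⁻⁷ m) = 8869 K.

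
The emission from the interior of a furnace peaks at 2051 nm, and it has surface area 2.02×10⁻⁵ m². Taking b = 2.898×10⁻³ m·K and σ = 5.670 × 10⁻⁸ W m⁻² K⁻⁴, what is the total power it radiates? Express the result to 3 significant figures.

Wien's law: T = b/λ_max = 2.898×10⁻³/2.051×10⁻⁶ = 1412.97 K.
Area A = 2.02×10⁻⁵ m².
Then P = σAT⁴ = 5.670×10⁻⁸×2.02×10⁻⁵×(1412.97)⁴ = 4.57 W.

P ≈ 4.57 W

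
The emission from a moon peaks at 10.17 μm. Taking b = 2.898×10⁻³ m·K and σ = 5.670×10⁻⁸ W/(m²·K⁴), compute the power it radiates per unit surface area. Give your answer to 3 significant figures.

Wien's law: T = b/λ_max = 2.898×10⁻³/1.017×10⁻⁵ = 284.956 K.
Then I = σT⁴ = 5.670×10⁻⁸×(284.956)⁴ = 374 W/m².

I ≈ 374 W/m²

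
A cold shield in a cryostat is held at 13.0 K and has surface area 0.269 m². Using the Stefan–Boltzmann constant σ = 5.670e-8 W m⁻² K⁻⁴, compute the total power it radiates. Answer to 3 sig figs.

Area A = 0.269 m².
P = σAT⁴ = 5.670×10⁻⁸ × 0.269 × (13.0)⁴ = 4.36×10⁻⁴ W.

P ≈ 4.36×10⁻⁴ W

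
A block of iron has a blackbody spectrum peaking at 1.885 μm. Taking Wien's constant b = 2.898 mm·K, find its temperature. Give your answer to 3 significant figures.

T ≈ 1.54×10³ K

Wien's law gives T = b/λ_max = (2.898×10⁻³ m·K)/(1.885×10⁻⁶ m) = 1.54×10³ K.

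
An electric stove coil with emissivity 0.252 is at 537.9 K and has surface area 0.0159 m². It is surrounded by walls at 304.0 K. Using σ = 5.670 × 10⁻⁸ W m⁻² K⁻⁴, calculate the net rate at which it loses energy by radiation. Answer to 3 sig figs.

Net loss ≈ 17.1 W

Area A = 0.0159 m².
Net radiated power P_net = εσA(T⁴ − T₀⁴) = 0.252×5.670×10⁻⁸×0.0159×(537.9⁴ − 304.0⁴).
T⁴ − T₀⁴ = 8.37156×10¹⁰ − 8.54072×10⁹ = 7.51749×10¹⁰ K⁴, so P_net = 17.1 W.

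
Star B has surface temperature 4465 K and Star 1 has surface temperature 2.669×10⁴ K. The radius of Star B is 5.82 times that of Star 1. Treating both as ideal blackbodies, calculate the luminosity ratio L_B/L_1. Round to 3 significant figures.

L ∝ R²T⁴, so L_B/L_1 = (R_B/R_1)²(T_B/T_1)⁴ = (5.82)² × (4465/2.669×10⁴)⁴ = 33.8724 × 7.83234×10⁻⁴ = 0.0265.

L_B/L_1 ≈ 0.0265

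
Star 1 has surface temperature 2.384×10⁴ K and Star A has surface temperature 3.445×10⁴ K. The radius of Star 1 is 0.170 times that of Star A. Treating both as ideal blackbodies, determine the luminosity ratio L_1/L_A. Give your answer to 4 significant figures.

L_1/L_A ≈ 6.628×10⁻³

L ∝ R²T⁴, so L_1/L_A = (R_1/R_A)²(T_1/T_A)⁴ = (0.170)² × (2.384×10⁴/3.445×10⁴)⁴ = 0.0289 × 0.229334 = 6.628×10⁻³.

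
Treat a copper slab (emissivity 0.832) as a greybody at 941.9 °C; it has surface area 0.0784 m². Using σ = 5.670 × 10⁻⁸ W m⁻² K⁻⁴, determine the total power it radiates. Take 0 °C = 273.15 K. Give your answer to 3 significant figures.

T = 941.9 °C + 273.15 = 1215.05 K.
Area A = 0.0784 m².
P = εσAT⁴ = 0.832 × 5.670×10⁻⁸ × 0.0784 × (1215.05)⁴ = 8.06×10³ W.

P ≈ 8.06×10³ W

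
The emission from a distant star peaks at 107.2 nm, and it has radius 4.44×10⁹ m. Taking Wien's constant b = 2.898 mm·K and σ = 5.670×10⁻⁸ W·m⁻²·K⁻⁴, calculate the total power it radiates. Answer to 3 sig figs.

P ≈ 7.50×10³⁰ W

Wien's law: T = b/λ_max = 2.898×10⁻³/1.072×10⁻⁷ = 27033.6 K.
Surface area A = 4πR² = 4π(4.44×10⁹ m)² = 2.47728×10²⁰ m².
Then P = σAT⁴ = 5.670×10⁻⁸×2.47728×10²⁰×(27033.6)⁴ = 7.50×10³⁰ W.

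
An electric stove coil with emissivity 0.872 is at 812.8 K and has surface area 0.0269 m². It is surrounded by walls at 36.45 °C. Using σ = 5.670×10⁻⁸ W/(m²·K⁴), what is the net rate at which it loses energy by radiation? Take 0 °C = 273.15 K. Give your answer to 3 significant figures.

Net loss ≈ 568 W

Surroundings: T = 36.45 °C + 273.15 = 309.60 K.
Area A = 0.0269 m².
Net radiated power P_net = εσA(T⁴ − T₀⁴) = 0.872×5.670×10⁻⁸×0.0269×(812.8⁴ − 309.60⁴).
T⁴ − T₀⁴ = 4.36450×10¹¹ − 9.18764×10⁹ = 4.27262×10¹¹ K⁴, so P_net = 568 W.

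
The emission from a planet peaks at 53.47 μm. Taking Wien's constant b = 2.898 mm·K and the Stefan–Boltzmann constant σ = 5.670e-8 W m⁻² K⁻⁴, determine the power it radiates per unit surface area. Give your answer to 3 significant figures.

I ≈ 0.489 W/m²

Wien's law: T = b/λ_max = 2.898×10⁻³/5.347×10⁻⁵ = 54.1986 K.
Then I = σT⁴ = 5.670×10⁻⁸×(54.1986)⁴ = 0.489 W/m².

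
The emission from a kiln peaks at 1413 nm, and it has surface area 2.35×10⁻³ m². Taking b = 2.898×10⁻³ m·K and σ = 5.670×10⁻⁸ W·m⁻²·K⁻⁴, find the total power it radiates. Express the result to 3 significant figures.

P ≈ 2.36×10³ W

Wien's law: T = b/λ_max = 2.898×10⁻³/1.413×10⁻⁶ = 2050.96 K.
Area A = 2.35×10⁻³ m².
Then P = σAT⁴ = 5.670×10⁻⁸×2.35×10⁻³×(2050.96)⁴ = 2.36×10³ W.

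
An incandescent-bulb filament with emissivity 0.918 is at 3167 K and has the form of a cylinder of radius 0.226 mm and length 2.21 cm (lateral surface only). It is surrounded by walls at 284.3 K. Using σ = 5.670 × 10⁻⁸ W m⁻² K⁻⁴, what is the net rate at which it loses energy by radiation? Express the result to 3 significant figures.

Lateral area A = 2πrL = 2π×2.26×10⁻⁴×0.0221 = 3.13820×10⁻⁵ m².
Net radiated power P_net = εσA(T⁴ − T₀⁴) = 0.918×5.670×10⁻⁸×3.13820×10⁻⁵×(3167⁴ − 284.3⁴).
T⁴ − T₀⁴ = 1.00599×10¹⁴ − 6.53292×10⁹ = 1.00592×10¹⁴ K⁴, so P_net = 164 W.

Net loss ≈ 164 W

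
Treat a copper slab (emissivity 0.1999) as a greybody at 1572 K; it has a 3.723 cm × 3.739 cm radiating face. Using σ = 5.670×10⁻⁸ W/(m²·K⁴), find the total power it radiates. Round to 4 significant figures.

P ≈ 96.35 W

Area A = 0.03723 × 0.03739 = 1.39203×10⁻³ m².
P = εσAT⁴ = 0.1999 × 5.670×10⁻⁸ × 1.39203×10⁻³ × (1572)⁴ = 96.35 W.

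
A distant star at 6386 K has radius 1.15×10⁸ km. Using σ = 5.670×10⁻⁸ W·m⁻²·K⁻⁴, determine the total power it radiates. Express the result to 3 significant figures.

P ≈ 1.57×10³¹ W

Surface area A = 4πR² = 4π(1.15×10¹¹ m)² = 1.66190×10²³ m².
P = σAT⁴ = 5.670×10⁻⁸ × 1.66190×10²³ × (6386)⁴ = 1.57×10³¹ W.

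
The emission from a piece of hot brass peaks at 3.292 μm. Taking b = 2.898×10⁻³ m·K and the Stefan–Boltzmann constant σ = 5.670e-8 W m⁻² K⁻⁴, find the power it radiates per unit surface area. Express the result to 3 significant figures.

I ≈ 3.41×10⁴ W/m²

Wien's law: T = b/λ_max = 2.898×10⁻³/3.292×10⁻⁶ = 880.316 K.
Then I = σT⁴ = 5.670×10⁻⁸×(880.316)⁴ = 3.41×10⁴ W/m².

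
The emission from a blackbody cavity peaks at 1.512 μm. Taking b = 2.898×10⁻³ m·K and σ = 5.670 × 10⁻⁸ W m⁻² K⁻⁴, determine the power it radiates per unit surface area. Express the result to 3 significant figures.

I ≈ 7.65×10⁵ W/m²

Wien's law: T = b/λ_max = 2.898×10⁻³/1.512×10⁻⁶ = 1916.67 K.
Then I = σT⁴ = 5.670×10⁻⁸×(1916.67)⁴ = 7.65×10⁵ W/m².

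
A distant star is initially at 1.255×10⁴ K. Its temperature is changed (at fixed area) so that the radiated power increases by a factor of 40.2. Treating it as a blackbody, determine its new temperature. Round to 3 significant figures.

P ∝ T⁴, so T₂/T₁ = (P₂/P₁)^(1/4) = (40.2)^(1/4) = 2.51800.
T₂ = 1.255×10⁴ × 2.51800 = 3.16×10⁴ K.

T₂ ≈ 3.16×10⁴ K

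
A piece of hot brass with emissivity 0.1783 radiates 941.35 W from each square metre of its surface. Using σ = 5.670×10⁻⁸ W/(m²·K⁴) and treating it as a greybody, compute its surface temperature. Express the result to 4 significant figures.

T ≈ 552.4 K

I = εσT⁴, so T = (I/εσ)^(1/4) = (941.35/(0.1783×5.670×10⁻⁸))^(1/4) = 552.4 K.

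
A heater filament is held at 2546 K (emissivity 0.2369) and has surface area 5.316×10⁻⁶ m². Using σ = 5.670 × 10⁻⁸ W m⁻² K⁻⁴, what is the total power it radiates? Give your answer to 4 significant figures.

P ≈ 3.000 W

Area A = 5.316×10⁻⁶ m².
P = εσAT⁴ = 0.2369 × 5.670×10⁻⁸ × 5.316×10⁻⁶ × (2546)⁴ = 3.000 W.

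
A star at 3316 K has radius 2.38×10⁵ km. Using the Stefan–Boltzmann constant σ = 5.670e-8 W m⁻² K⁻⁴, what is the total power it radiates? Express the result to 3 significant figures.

Surface area A = 4πR² = 4π(2.38×10⁸ m)² = 7.11809×10¹⁷ m².
P = σAT⁴ = 5.670×10⁻⁸ × 7.11809×10¹⁷ × (3316)⁴ = 4.88×10²⁴ W.

P ≈ 4.88×10²⁴ W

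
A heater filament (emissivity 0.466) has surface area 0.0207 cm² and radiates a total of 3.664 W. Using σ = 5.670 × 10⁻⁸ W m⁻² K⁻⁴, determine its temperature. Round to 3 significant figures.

Area A = 0.0207 cm² = 2.07×10⁻⁶ m².
P = εσAT⁴ ⇒ T = (P/(εσA))^(1/4) = (3.664/(0.466×5.670×10⁻⁸×2.07×10⁻⁶))^(1/4) = 2.86×10³ K.

T ≈ 2.86×10³ K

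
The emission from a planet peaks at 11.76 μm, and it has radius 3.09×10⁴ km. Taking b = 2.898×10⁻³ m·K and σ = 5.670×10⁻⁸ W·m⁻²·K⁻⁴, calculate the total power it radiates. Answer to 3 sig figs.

Wien's law: T = b/λ_max = 2.898×10⁻³/1.176×10⁻⁵ = 246.429 K.
Surface area A = 4πR² = 4π(3.09×10⁷ m)² = 1.19985×10¹⁶ m².
Then P = σAT⁴ = 5.670×10⁻⁸×1.19985×10¹⁶×(246.429)⁴ = 2.51×10¹⁸ W.

P ≈ 2.51×10¹⁸ W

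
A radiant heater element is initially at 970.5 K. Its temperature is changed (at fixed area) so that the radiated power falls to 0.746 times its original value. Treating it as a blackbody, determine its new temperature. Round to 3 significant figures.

P ∝ T⁴, so T₂/T₁ = (P₂/P₁)^(1/4) = (0.746)^(1/4) = 0.929362.
T₂ = 970.5 × 0.929362 = 902 K.

T₂ ≈ 902 K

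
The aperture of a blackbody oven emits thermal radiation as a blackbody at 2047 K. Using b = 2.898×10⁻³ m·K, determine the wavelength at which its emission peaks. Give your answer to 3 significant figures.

Wien's displacement law: λ_max = b/T = (2.898×10⁻³ m·K)/(2047 K) = 1.416×10⁻⁶ m.
That is 1.42 μm, in the infrared range.

λ_max ≈ 1.42 μm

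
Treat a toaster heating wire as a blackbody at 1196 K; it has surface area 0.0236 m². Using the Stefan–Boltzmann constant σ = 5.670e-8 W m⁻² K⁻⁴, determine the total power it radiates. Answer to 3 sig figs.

P ≈ 2.74×10³ W

Area A = 0.0236 m².
P = σAT⁴ = 5.670×10⁻⁸ × 0.0236 × (1196)⁴ = 2.74×10³ W.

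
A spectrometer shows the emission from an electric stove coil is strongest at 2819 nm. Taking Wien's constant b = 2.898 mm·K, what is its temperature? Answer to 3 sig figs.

Wien's law gives T = b/λ_max = (2.898×10⁻³ m·K)/(2.819×10⁻⁶ m) = 1.03×10³ K.

T ≈ 1.03×10³ K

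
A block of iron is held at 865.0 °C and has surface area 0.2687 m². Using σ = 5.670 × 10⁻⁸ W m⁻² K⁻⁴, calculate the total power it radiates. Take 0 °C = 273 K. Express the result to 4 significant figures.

T = 865.0 °C + 273 = 1138.0 K.
Area A = 0.2687 m².
P = σAT⁴ = 5.670×10⁻⁸ × 0.2687 × (1138.0)⁴ = 2.555×10⁴ W.

P ≈ 2.555×10⁴ W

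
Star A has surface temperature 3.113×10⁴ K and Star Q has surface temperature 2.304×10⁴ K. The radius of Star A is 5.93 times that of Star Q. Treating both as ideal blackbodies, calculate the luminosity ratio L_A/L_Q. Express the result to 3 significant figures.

L_A/L_Q ≈ 117

L ∝ R²T⁴, so L_A/L_Q = (R_A/R_Q)²(T_A/T_Q)⁴ = (5.93)² × (3.113×10⁴/2.304×10⁴)⁴ = 35.1649 × 3.33263 = 117.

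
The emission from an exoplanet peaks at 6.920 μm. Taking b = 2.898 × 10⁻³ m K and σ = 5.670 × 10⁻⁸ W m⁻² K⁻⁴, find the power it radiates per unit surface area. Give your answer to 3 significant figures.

I ≈ 1.74×10³ W/m²

Wien's law: T = b/λ_max = 2.898×10⁻³/6.920×10⁻⁶ = 418.786 K.
Then I = σT⁴ = 5.670×10⁻⁸×(418.786)⁴ = 1.74×10³ W/m².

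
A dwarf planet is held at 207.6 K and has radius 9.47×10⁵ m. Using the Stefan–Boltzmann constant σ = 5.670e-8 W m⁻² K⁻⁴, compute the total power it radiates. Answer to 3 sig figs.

Surface area A = 4πR² = 4π(9.47×10⁵ m)² = 1.12696×10¹³ m².
P = σAT⁴ = 5.670×10⁻⁸ × 1.12696×10¹³ × (207.6)⁴ = 1.19×10¹⁵ W.

P ≈ 1.19×10¹⁵ W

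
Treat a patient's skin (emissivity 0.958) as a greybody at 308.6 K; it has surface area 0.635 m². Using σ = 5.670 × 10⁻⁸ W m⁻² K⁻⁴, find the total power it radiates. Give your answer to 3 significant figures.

P ≈ 313 W

Area A = 0.635 m².
P = εσAT⁴ = 0.958 × 5.670×10⁻⁸ × 0.635 × (308.6)⁴ = 313 W.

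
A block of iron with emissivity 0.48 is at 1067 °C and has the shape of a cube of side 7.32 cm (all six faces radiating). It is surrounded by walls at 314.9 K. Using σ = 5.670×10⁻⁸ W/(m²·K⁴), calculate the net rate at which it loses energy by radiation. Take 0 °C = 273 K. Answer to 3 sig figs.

T = 1067 °C + 273 = 1340 K.
Area A = 6s² = 6×(0.0732 m)² = 0.0321494 m².
Net radiated power P_net = εσA(T⁴ − T₀⁴) = 0.48×5.670×10⁻⁸×0.0321494×(1340⁴ − 314.9⁴).
T⁴ − T₀⁴ = 3.22418×10¹² − 9.83310×10⁹ = 3.21435×10¹² K⁴, so P_net = 2.81×10³ W.

Net loss ≈ 2.81×10³ W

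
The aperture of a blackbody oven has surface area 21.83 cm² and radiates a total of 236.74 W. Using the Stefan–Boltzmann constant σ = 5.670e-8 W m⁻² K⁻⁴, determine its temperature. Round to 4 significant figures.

T ≈ 1176 K

Area A = 21.83 cm² = 2.183×10⁻³ m².
P = σAT⁴ ⇒ T = (P/(σA))^(1/4) = (236.74/(5.670×10⁻⁸×2.183×10⁻³))^(1/4) = 1176 K.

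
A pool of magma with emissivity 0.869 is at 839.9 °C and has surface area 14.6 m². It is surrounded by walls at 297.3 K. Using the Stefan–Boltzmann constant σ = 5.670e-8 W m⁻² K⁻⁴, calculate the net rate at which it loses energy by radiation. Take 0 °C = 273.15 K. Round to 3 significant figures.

Net loss ≈ 1.10×10⁶ W

T = 839.9 °C + 273.15 = 1113.05 K.
Area A = 14.6 m².
Net radiated power P_net = εσA(T⁴ − T₀⁴) = 0.869×5.670×10⁻⁸×14.6×(1113.05⁴ − 297.3⁴).
T⁴ − T₀⁴ = 1.53482×10¹² − 7.81231×10⁹ = 1.52701×10¹² K⁴, so P_net = 1.10×10⁶ W.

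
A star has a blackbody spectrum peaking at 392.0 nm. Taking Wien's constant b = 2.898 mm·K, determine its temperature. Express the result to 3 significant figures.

Wien's law gives T = b/λ_max = (2.898×10⁻³ m·K)/(3.920×10⁻⁷ m) = 7.39×10³ K.

T ≈ 7.39×10³ K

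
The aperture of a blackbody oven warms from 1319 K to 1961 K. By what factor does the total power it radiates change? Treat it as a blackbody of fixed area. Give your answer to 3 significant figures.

P ∝ T⁴, so P₂/P₁ = (T₂/T₁)⁴ = (1961/1319)⁴ = (1.48673)⁴ = 4.89.

P₂/P₁ ≈ 4.89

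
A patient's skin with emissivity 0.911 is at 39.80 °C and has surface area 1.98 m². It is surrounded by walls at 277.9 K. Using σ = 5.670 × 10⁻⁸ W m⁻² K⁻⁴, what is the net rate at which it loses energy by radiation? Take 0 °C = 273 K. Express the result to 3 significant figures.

Net loss ≈ 369 W

T = 39.80 °C + 273 = 312.80 K.
Area A = 1.98 m².
Net radiated power P_net = εσA(T⁴ − T₀⁴) = 0.911×5.670×10⁻⁸×1.98×(312.80⁴ − 277.9⁴).
T⁴ − T₀⁴ = 9.57342×10⁹ − 5.96423×10⁹ = 3.60919×10⁹ K⁴, so P_net = 369 W.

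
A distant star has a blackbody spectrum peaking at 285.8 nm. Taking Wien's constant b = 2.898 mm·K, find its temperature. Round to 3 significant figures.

Wien's law gives T = b/λ_max = (2.898×10⁻³ m·K)/(2.858×10⁻⁷ m) = 1.01×10⁴ K.

T ≈ 1.01×10⁴ K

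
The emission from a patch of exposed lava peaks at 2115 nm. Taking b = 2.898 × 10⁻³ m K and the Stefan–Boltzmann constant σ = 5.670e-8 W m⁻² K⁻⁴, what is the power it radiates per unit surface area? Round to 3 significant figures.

I ≈ 2.00×10⁵ W/m²

Wien's law: T = b/λ_max = 2.898×10⁻³/2.115×10⁻⁶ = 1370.21 K.
Then I = σT⁴ = 5.670×10⁻⁸×(1370.21)⁴ = 2.00×10⁵ W/m².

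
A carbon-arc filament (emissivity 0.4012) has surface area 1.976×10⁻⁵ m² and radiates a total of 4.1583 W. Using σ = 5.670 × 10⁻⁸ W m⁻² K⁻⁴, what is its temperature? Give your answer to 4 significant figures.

T ≈ 1744 K

Area A = 1.976×10⁻⁵ m².
P = εσAT⁴ ⇒ T = (P/(εσA))^(1/4) = (4.1583/(0.4012×5.670×10⁻⁸×1.976×10⁻⁵))^(1/4) = 1744 K.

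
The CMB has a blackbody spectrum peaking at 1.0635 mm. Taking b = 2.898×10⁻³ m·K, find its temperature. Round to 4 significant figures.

T ≈ 2.725 K

Wien's law gives T = b/λ_max = (2.898×10⁻³ m·K)/(1.0635×10⁻³ m) = 2.725 K.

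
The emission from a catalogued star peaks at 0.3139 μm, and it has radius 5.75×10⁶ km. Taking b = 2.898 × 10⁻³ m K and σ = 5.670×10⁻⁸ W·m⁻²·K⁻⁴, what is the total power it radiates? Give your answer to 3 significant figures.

P ≈ 1.71×10²⁹ W

Wien's law: T = b/λ_max = 2.898×10⁻³/3.139×10⁻⁷ = 9232.24 K.
Surface area A = 4πR² = 4π(5.75×10⁹ m)² = 4.15476×10²⁰ m².
Then P = σAT⁴ = 5.670×10⁻⁸×4.15476×10²⁰×(9232.24)⁴ = 1.71×10²⁹ W.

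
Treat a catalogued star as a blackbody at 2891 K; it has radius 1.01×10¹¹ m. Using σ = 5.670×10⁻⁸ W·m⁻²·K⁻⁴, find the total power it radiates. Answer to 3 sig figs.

P ≈ 5.08×10²⁹ W

Surface area A = 4πR² = 4π(1.01×10¹¹ m)² = 1.28190×10²³ m².
P = σAT⁴ = 5.670×10⁻⁸ × 1.28190×10²³ × (2891)⁴ = 5.08×10²⁹ W.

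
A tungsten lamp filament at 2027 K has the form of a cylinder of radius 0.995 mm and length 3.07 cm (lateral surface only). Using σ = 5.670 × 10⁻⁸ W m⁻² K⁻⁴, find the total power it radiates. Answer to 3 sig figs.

Lateral area A = 2πrL = 2π×9.95×10⁻⁴×0.0307 = 1.91929×10⁻⁴ m².
P = σAT⁴ = 5.670×10⁻⁸ × 1.91929×10⁻⁴ × (2027)⁴ = 184 W.

P ≈ 184 W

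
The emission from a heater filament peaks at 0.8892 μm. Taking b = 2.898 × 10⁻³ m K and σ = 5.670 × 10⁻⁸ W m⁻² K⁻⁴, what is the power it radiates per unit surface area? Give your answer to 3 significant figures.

I ≈ 6.40×10⁶ W/m²

Wien's law: T = b/λ_max = 2.898×10⁻³/8.892×10⁻⁷ = 3259.11 K.
Then I = σT⁴ = 5.670×10⁻⁸×(3259.11)⁴ = 6.40×10⁶ W/m².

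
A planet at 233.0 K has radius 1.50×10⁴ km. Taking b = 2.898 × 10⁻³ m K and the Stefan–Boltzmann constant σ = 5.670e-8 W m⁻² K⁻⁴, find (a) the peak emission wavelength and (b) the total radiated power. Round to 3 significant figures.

(a) λ_max = b/T = 2.898×10⁻³/233.0 = 1.244×10⁻⁵ m = 12.4 μm.
Surface area A = 4πR² = 4π(1.50×10⁷ m)² = 2.82743×10¹⁵ m².
(b) P = σAT⁴ = 5.670×10⁻⁸×2.82743×10¹⁵×(233.0)⁴ = 4.72×10¹⁷ W.

λ_max ≈ 12.4 μm; P ≈ 4.72×10¹⁷ W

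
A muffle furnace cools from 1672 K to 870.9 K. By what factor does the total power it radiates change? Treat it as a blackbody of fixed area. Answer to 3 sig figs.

P₂/P₁ ≈ 0.0736

P ∝ T⁴, so P₂/P₁ = (T₂/T₁)⁴ = (870.9/1672)⁴ = (0.520873)⁴ = 0.0736.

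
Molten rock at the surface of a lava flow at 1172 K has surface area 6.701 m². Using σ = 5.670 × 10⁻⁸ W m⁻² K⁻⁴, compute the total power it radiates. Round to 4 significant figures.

Area A = 6.701 m².
P = σAT⁴ = 5.670×10⁻⁸ × 6.701 × (1172)⁴ = 7.169×10⁵ W.

P ≈ 7.169×10⁵ W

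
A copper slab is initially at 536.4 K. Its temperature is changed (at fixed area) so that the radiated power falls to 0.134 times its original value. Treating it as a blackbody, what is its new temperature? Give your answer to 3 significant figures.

T₂ ≈ 325 K

P ∝ T⁴, so T₂/T₁ = (P₂/P₁)^(1/4) = (0.134)^(1/4) = 0.605029.
T₂ = 536.4 × 0.605029 = 325 K.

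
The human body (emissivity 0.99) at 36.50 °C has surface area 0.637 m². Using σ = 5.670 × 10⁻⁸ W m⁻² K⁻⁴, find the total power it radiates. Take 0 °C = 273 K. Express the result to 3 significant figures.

P ≈ 328 W

T = 36.50 °C + 273 = 309.50 K.
Area A = 0.637 m².
P = εσAT⁴ = 0.99 × 5.670×10⁻⁸ × 0.637 × (309.50)⁴ = 328 W.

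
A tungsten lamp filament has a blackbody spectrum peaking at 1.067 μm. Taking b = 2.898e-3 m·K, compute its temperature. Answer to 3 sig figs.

T ≈ 2.72×10³ K

Wien's law gives T = b/λ_max = (2.898×10⁻³ m·K)/(1.067×10⁻⁶ m) = 2.72×10³ K.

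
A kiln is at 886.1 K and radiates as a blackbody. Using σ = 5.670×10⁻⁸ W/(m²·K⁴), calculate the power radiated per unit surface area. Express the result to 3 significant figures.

I ≈ 3.50×10⁴ W/m²

Stefan–Boltzmann: I = σT⁴ = 5.670×10⁻⁸ × (886.1)⁴ = 3.50×10⁴ W/m².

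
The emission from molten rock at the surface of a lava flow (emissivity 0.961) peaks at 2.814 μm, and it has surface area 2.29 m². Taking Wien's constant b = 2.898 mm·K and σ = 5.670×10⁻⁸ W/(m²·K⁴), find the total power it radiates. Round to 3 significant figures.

P ≈ 1.40×10⁵ W

Wien's law: T = b/λ_max = 2.898×10⁻³/2.814×10⁻⁶ = 1029.85 K.
Area A = 2.29 m².
Then P = εσAT⁴ = 0.961×5.670×10⁻⁸×2.29×(1029.85)⁴ = 1.40×10⁵ W.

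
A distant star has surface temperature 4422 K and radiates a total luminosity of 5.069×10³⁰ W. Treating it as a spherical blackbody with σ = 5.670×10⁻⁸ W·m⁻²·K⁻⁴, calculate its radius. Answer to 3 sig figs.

L = 4πR²σT⁴ ⇒ R = √(L/(4πσT⁴)).
σT⁴ = 2.16799×10⁷ W/m², so R = √(5.069×10³⁰/(4π×2.16799×10⁷)) = 1.36×10¹¹ m.

R ≈ 1.36×10¹¹ m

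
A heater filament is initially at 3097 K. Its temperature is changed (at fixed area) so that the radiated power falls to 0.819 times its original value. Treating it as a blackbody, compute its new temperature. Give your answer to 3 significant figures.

P ∝ T⁴, so T₂/T₁ = (P₂/P₁)^(1/4) = (0.819)^(1/4) = 0.951308.
T₂ = 3097 × 0.951308 = 2.95×10³ K.

T₂ ≈ 2.95×10³ K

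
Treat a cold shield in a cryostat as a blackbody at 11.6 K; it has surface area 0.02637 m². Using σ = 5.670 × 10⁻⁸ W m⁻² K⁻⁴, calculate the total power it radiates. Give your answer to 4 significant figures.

P ≈ 2.707×10⁻⁵ W

Area A = 0.02637 m².
P = σAT⁴ = 5.670×10⁻⁸ × 0.02637 × (11.6)⁴ = 2.707×10⁻⁵ W.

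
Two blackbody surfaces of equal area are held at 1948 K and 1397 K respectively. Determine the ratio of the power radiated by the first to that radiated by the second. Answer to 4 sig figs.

P₁/P₂ ≈ 3.781

With equal areas, P₁/P₂ = (T₁/T₂)⁴ = (1948/1397)⁴ = 3.781.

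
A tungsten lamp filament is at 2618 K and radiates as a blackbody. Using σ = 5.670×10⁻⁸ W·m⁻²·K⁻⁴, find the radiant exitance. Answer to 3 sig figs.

Stefan–Boltzmann: I = σT⁴ = 5.670×10⁻⁸ × (2618)⁴ = 2.66×10⁶ W/m².

I ≈ 2.66×10⁶ W/m²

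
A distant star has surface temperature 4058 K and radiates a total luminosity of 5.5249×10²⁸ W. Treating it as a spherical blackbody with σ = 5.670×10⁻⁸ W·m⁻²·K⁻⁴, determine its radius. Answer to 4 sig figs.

R ≈ 1.691×10¹⁰ m

L = 4πR²σT⁴ ⇒ R = √(L/(4πσT⁴)).
σT⁴ = 1.53756×10⁷ W/m², so R = √(5.5249×10²⁸/(4π×1.53756×10⁷)) = 1.691×10¹⁰ m.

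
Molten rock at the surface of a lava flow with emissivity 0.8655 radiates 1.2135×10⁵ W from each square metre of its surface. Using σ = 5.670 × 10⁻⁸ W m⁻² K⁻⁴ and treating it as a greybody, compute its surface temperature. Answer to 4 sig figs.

I = εσT⁴, so T = (I/εσ)^(1/4) = (1.2135×10⁵/(0.8655×5.670×10⁻⁸))^(1/4) = 1254 K.

T ≈ 1254 K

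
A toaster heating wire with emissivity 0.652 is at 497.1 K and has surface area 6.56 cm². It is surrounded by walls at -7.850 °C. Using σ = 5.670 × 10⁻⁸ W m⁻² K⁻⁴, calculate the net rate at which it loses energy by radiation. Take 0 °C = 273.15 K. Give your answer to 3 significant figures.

Surroundings: T = -7.850 °C + 273.15 = 265.300 K.
Area A = 6.56 cm² = 6.56×10⁻⁴ m².
Net radiated power P_net = εσA(T⁴ − T₀⁴) = 0.652×5.670×10⁻⁸×6.56×10⁻⁴×(497.1⁴ − 265.300⁴).
T⁴ − T₀⁴ = 6.10626×10¹⁰ − 4.95392×10⁹ = 5.61087×10¹⁰ K⁴, so P_net = 1.36 W.

Net loss ≈ 1.36 W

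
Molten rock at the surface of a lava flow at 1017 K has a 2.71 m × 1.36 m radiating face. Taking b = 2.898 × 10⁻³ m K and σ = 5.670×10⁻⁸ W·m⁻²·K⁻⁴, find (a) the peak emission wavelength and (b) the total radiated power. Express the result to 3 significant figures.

(a) λ_max = b/T = 2.898×10⁻³/1017 = 2.850×10⁻⁶ m = 2.85 μm.
Area A = 2.71 × 1.36 = 3.6856 m².
(b) P = σAT⁴ = 5.670×10⁻⁸×3.6856×(1017)⁴ = 2.24×10⁵ W.

λ_max ≈ 2.85 μm; P ≈ 2.24×10⁵ W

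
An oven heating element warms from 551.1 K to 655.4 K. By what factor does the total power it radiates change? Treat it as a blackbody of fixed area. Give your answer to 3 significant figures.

P ∝ T⁴, so P₂/P₁ = (T₂/T₁)⁴ = (655.4/551.1)⁴ = (1.18926)⁴ = 2.00.

P₂/P₁ ≈ 2.00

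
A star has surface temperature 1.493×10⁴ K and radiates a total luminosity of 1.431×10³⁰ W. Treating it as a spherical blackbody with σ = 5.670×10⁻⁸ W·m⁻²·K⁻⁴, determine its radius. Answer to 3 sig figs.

R ≈ 6.36×10⁹ m

L = 4πR²σT⁴ ⇒ R = √(L/(4πσT⁴)).
σT⁴ = 2.81723×10⁹ W/m², so R = √(1.431×10³⁰/(4π×2.81723×10⁹)) = 6.36×10⁹ m.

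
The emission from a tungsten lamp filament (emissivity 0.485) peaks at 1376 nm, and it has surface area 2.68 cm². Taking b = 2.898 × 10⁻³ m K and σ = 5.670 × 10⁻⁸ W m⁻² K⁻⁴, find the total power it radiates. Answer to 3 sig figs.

P ≈ 145 W

Wien's law: T = b/λ_max = 2.898×10⁻³/1.376×10⁻⁶ = 2106.10 K.
Area A = 2.68 cm² = 2.68×10⁻⁴ m².
Then P = εσAT⁴ = 0.485×5.670×10⁻⁸×2.68×10⁻⁴×(2106.10)⁴ = 145 W.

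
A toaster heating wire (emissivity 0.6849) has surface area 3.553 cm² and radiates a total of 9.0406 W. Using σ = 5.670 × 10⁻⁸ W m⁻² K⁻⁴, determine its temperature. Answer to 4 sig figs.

T ≈ 899.7 K

Area A = 3.553 cm² = 3.553×10⁻⁴ m².
P = εσAT⁴ ⇒ T = (P/(εσA))^(1/4) = (9.0406/(0.6849×5.670×10⁻⁸×3.553×10⁻⁴))^(1/4) = 899.7 K.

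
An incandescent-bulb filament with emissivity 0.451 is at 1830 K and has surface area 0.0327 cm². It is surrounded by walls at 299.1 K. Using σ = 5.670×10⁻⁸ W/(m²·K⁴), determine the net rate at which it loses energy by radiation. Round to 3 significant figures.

Net loss ≈ 0.937 W

Area A = 0.0327 cm² = 3.27×10⁻⁶ m².
Net radiated power P_net = εσA(T⁴ − T₀⁴) = 0.451×5.670×10⁻⁸×3.27×10⁻⁶×(1830⁴ − 299.1⁴).
T⁴ − T₀⁴ = 1.12151×10¹³ − 8.00324×10⁹ = 1.12071×10¹³ K⁴, so P_net = 0.937 W.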